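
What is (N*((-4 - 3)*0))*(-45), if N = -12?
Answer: 0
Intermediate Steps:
(N*((-4 - 3)*0))*(-45) = -12*(-4 - 3)*0*(-45) = -(-84)*0*(-45) = -12*0*(-45) = 0*(-45) = 0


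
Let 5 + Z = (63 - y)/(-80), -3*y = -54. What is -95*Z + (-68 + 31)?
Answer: 7863/16 ≈ 491.44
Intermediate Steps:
y = 18 (y = -⅓*(-54) = 18)
Z = -89/16 (Z = -5 + (63 - 1*18)/(-80) = -5 + (63 - 18)*(-1/80) = -5 + 45*(-1/80) = -5 - 9/16 = -89/16 ≈ -5.5625)
-95*Z + (-68 + 31) = -95*(-89/16) + (-68 + 31) = 8455/16 - 37 = 7863/16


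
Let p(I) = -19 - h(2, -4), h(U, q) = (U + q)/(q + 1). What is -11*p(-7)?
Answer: 649/3 ≈ 216.33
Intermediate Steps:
h(U, q) = (U + q)/(1 + q)
p(I) = -59/3 (p(I) = -19 - (2 - 4)/(1 - 4) = -19 - (-2)/(-3) = -19 - (-1)*(-2)/3 = -19 - 1*⅔ = -19 - ⅔ = -59/3)
-11*p(-7) = -11*(-59/3) = 649/3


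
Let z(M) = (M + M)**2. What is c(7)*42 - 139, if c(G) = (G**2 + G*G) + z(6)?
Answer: 10025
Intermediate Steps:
z(M) = 4*M**2 (z(M) = (2*M)**2 = 4*M**2)
c(G) = 144 + 2*G**2 (c(G) = (G**2 + G*G) + 4*6**2 = (G**2 + G**2) + 4*36 = 2*G**2 + 144 = 144 + 2*G**2)
c(7)*42 - 139 = (144 + 2*7**2)*42 - 139 = (144 + 2*49)*42 - 139 = (144 + 98)*42 - 139 = 242*42 - 139 = 10164 - 139 = 10025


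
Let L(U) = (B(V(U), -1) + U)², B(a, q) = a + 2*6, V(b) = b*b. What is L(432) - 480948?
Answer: 34993955676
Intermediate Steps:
V(b) = b²
B(a, q) = 12 + a (B(a, q) = a + 12 = 12 + a)
L(U) = (12 + U + U²)² (L(U) = ((12 + U²) + U)² = (12 + U + U²)²)
L(432) - 480948 = (12 + 432 + 432²)² - 480948 = (12 + 432 + 186624)² - 480948 = 187068² - 480948 = 34994436624 - 480948 = 34993955676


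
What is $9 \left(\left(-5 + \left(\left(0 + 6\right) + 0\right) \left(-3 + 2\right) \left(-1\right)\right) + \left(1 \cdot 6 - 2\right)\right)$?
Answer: $45$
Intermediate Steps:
$9 \left(\left(-5 + \left(\left(0 + 6\right) + 0\right) \left(-3 + 2\right) \left(-1\right)\right) + \left(1 \cdot 6 - 2\right)\right) = 9 \left(\left(-5 + \left(6 + 0\right) \left(\left(-1\right) \left(-1\right)\right)\right) + \left(6 - 2\right)\right) = 9 \left(\left(-5 + 6 \cdot 1\right) + 4\right) = 9 \left(\left(-5 + 6\right) + 4\right) = 9 \left(1 + 4\right) = 9 \cdot 5 = 45$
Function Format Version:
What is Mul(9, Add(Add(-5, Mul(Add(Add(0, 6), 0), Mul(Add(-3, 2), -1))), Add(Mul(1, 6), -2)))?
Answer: 45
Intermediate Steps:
Mul(9, Add(Add(-5, Mul(Add(Add(0, 6), 0), Mul(Add(-3, 2), -1))), Add(Mul(1, 6), -2))) = Mul(9, Add(Add(-5, Mul(Add(6, 0), Mul(-1, -1))), Add(6, -2))) = Mul(9, Add(Add(-5, Mul(6, 1)), 4)) = Mul(9, Add(Add(-5, 6), 4)) = Mul(9, Add(1, 4)) = Mul(9, 5) = 45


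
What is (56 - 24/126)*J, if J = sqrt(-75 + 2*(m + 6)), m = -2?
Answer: 1172*I*sqrt(67)/21 ≈ 456.82*I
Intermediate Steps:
J = I*sqrt(67) (J = sqrt(-75 + 2*(-2 + 6)) = sqrt(-75 + 2*4) = sqrt(-75 + 8) = sqrt(-67) = I*sqrt(67) ≈ 8.1853*I)
(56 - 24/126)*J = (56 - 24/126)*(I*sqrt(67)) = (56 - 24*1/126)*(I*sqrt(67)) = (56 - 4/21)*(I*sqrt(67)) = 1172*(I*sqrt(67))/21 = 1172*I*sqrt(67)/21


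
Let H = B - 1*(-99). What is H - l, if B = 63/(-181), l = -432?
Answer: 96048/181 ≈ 530.65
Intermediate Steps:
B = -63/181 (B = 63*(-1/181) = -63/181 ≈ -0.34807)
H = 17856/181 (H = -63/181 - 1*(-99) = -63/181 + 99 = 17856/181 ≈ 98.652)
H - l = 17856/181 - 1*(-432) = 17856/181 + 432 = 96048/181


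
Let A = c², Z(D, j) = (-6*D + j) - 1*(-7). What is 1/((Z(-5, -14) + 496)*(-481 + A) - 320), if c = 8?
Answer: -1/216743 ≈ -4.6138e-6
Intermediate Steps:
Z(D, j) = 7 + j - 6*D (Z(D, j) = (j - 6*D) + 7 = 7 + j - 6*D)
A = 64 (A = 8² = 64)
1/((Z(-5, -14) + 496)*(-481 + A) - 320) = 1/(((7 - 14 - 6*(-5)) + 496)*(-481 + 64) - 320) = 1/(((7 - 14 + 30) + 496)*(-417) - 320) = 1/((23 + 496)*(-417) - 320) = 1/(519*(-417) - 320) = 1/(-216423 - 320) = 1/(-216743) = -1/216743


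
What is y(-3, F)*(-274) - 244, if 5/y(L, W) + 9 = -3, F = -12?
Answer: -779/6 ≈ -129.83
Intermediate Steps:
y(L, W) = -5/12 (y(L, W) = 5/(-9 - 3) = 5/(-12) = 5*(-1/12) = -5/12)
y(-3, F)*(-274) - 244 = -5/12*(-274) - 244 = 685/6 - 244 = -779/6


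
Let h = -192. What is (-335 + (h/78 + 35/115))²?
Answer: 10162656100/89401 ≈ 1.1368e+5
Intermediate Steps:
(-335 + (h/78 + 35/115))² = (-335 + (-192/78 + 35/115))² = (-335 + (-192*1/78 + 35*(1/115)))² = (-335 + (-32/13 + 7/23))² = (-335 - 645/299)² = (-100810/299)² = 10162656100/89401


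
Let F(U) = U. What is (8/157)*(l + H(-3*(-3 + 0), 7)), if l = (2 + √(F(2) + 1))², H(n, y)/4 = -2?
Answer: -8/157 + 32*√3/157 ≈ 0.30207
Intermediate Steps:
H(n, y) = -8 (H(n, y) = 4*(-2) = -8)
l = (2 + √3)² (l = (2 + √(2 + 1))² = (2 + √3)² ≈ 13.928)
(8/157)*(l + H(-3*(-3 + 0), 7)) = (8/157)*((2 + √3)² - 8) = (8*(1/157))*(-8 + (2 + √3)²) = 8*(-8 + (2 + √3)²)/157 = -64/157 + 8*(2 + √3)²/157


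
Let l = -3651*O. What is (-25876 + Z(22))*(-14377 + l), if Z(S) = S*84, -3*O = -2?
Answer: 403934708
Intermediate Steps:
O = 2/3 (O = -1/3*(-2) = 2/3 ≈ 0.66667)
Z(S) = 84*S
l = -2434 (l = -3651*2/3 = -2434)
(-25876 + Z(22))*(-14377 + l) = (-25876 + 84*22)*(-14377 - 2434) = (-25876 + 1848)*(-16811) = -24028*(-16811) = 403934708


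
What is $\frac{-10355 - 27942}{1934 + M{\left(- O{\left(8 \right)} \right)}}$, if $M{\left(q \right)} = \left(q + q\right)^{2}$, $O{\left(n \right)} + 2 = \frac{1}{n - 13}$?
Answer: $- \frac{957425}{48834} \approx -19.606$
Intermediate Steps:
$O{\left(n \right)} = -2 + \frac{1}{-13 + n}$ ($O{\left(n \right)} = -2 + \frac{1}{n - 13} = -2 + \frac{1}{-13 + n}$)
$M{\left(q \right)} = 4 q^{2}$ ($M{\left(q \right)} = \left(2 q\right)^{2} = 4 q^{2}$)
$\frac{-10355 - 27942}{1934 + M{\left(- O{\left(8 \right)} \right)}} = \frac{-10355 - 27942}{1934 + 4 \left(- \frac{27 - 16}{-13 + 8}\right)^{2}} = - \frac{38297}{1934 + 4 \left(- \frac{27 - 16}{-5}\right)^{2}} = - \frac{38297}{1934 + 4 \left(- \frac{\left(-1\right) 11}{5}\right)^{2}} = - \frac{38297}{1934 + 4 \left(\left(-1\right) \left(- \frac{11}{5}\right)\right)^{2}} = - \frac{38297}{1934 + 4 \left(\frac{11}{5}\right)^{2}} = - \frac{38297}{1934 + 4 \cdot \frac{121}{25}} = - \frac{38297}{1934 + \frac{484}{25}} = - \frac{38297}{\frac{48834}{25}} = \left(-38297\right) \frac{25}{48834} = - \frac{957425}{48834}$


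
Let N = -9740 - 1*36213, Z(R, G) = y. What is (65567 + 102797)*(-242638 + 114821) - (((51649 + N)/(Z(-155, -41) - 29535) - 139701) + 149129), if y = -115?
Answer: -319030898844352/14825 ≈ -2.1520e+10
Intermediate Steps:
Z(R, G) = -115
N = -45953 (N = -9740 - 36213 = -45953)
(65567 + 102797)*(-242638 + 114821) - (((51649 + N)/(Z(-155, -41) - 29535) - 139701) + 149129) = (65567 + 102797)*(-242638 + 114821) - (((51649 - 45953)/(-115 - 29535) - 139701) + 149129) = 168364*(-127817) - ((5696/(-29650) - 139701) + 149129) = -21519781388 - ((5696*(-1/29650) - 139701) + 149129) = -21519781388 - ((-2848/14825 - 139701) + 149129) = -21519781388 - (-2071070173/14825 + 149129) = -21519781388 - 1*139767252/14825 = -21519781388 - 139767252/14825 = -319030898844352/14825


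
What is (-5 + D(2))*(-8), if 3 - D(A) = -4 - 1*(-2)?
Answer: 0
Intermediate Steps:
D(A) = 5 (D(A) = 3 - (-4 - 1*(-2)) = 3 - (-4 + 2) = 3 - 1*(-2) = 3 + 2 = 5)
(-5 + D(2))*(-8) = (-5 + 5)*(-8) = 0*(-8) = 0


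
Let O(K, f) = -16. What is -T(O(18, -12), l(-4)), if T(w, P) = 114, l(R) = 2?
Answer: -114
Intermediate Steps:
-T(O(18, -12), l(-4)) = -1*114 = -114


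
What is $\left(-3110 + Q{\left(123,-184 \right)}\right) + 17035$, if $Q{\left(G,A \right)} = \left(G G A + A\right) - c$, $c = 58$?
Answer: $-2770053$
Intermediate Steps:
$Q{\left(G,A \right)} = -58 + A + A G^{2}$ ($Q{\left(G,A \right)} = \left(G G A + A\right) - 58 = \left(G^{2} A + A\right) - 58 = \left(A G^{2} + A\right) - 58 = \left(A + A G^{2}\right) - 58 = -58 + A + A G^{2}$)
$\left(-3110 + Q{\left(123,-184 \right)}\right) + 17035 = \left(-3110 - \left(242 + 2783736\right)\right) + 17035 = \left(-3110 - 2783978\right) + 17035 = -2787088 + 17035 = -2770053$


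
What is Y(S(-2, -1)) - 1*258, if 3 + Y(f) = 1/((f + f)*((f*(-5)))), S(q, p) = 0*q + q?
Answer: -10441/40 ≈ -261.02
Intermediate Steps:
S(q, p) = q (S(q, p) = 0 + q = q)
Y(f) = -3 - 1/(10*f²) (Y(f) = -3 + 1/((f + f)*((f*(-5)))) = -3 + 1/(((2*f))*((-5*f))) = -3 + (1/(2*f))*(-1/(5*f)) = -3 - 1/(10*f²))
Y(S(-2, -1)) - 1*258 = (-3 - ⅒/(-2)²) - 1*258 = (-3 - ⅒*¼) - 258 = (-3 - 1/40) - 258 = -121/40 - 258 = -10441/40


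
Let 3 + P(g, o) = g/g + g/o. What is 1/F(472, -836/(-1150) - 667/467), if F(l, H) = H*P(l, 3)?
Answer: -268525/29252218 ≈ -0.0091797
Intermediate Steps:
P(g, o) = -2 + g/o (P(g, o) = -3 + (g/g + g/o) = -3 + (1 + g/o) = -2 + g/o)
F(l, H) = H*(-2 + l/3)
1/F(472, -836/(-1150) - 667/467) = 1/((-836/(-1150) - 667/467)*(-6 + 472)/3) = 1/((1/3)*(-836*(-1/1150) - 667*1/467)*466) = 1/((1/3)*(418/575 - 667/467)*466) = 1/((1/3)*(-188319/268525)*466) = 1/(-29252218/268525) = -268525/29252218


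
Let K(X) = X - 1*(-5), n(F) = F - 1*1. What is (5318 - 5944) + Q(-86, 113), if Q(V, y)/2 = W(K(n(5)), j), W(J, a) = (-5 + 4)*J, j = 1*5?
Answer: -644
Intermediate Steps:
n(F) = -1 + F (n(F) = F - 1 = -1 + F)
K(X) = 5 + X (K(X) = X + 5 = 5 + X)
j = 5
W(J, a) = -J
Q(V, y) = -18 (Q(V, y) = 2*(-(5 + (-1 + 5))) = 2*(-(5 + 4)) = 2*(-1*9) = 2*(-9) = -18)
(5318 - 5944) + Q(-86, 113) = (5318 - 5944) - 18 = -626 - 18 = -644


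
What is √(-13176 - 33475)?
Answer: I*√46651 ≈ 215.99*I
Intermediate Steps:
√(-13176 - 33475) = √(-46651) = I*√46651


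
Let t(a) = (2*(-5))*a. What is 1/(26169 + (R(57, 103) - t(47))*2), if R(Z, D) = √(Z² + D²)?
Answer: 27109/734842449 - 26*√82/734842449 ≈ 3.6570e-5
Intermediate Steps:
R(Z, D) = √(D² + Z²)
t(a) = -10*a
1/(26169 + (R(57, 103) - t(47))*2) = 1/(26169 + (√(103² + 57²) - (-10)*47)*2) = 1/(26169 + (√(10609 + 3249) - 1*(-470))*2) = 1/(26169 + (√13858 + 470)*2) = 1/(26169 + (13*√82 + 470)*2) = 1/(26169 + (470 + 13*√82)*2) = 1/(26169 + (940 + 26*√82)) = 1/(27109 + 26*√82)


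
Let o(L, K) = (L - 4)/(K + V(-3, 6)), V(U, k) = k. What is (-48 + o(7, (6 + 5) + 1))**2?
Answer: 82369/36 ≈ 2288.0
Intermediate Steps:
o(L, K) = (-4 + L)/(6 + K) (o(L, K) = (L - 4)/(K + 6) = (-4 + L)/(6 + K))
(-48 + o(7, (6 + 5) + 1))**2 = (-48 + (-4 + 7)/(6 + ((6 + 5) + 1)))**2 = (-48 + 3/(6 + (11 + 1)))**2 = (-48 + 3/(6 + 12))**2 = (-48 + 3/18)**2 = (-48 + (1/18)*3)**2 = (-48 + 1/6)**2 = (-287/6)**2 = 82369/36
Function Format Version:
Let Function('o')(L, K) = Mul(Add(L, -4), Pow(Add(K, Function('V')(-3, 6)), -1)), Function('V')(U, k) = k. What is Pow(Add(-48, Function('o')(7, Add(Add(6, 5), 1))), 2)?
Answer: Rational(82369, 36) ≈ 2288.0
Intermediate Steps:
Function('o')(L, K) = Mul(Pow(Add(6, K), -1), Add(-4, L)) (Function('o')(L, K) = Mul(Add(L, -4), Pow(Add(K, 6), -1)) = Mul(Add(-4, L), Pow(Add(6, K), -1)) = Mul(Pow(Add(6, K), -1), Add(-4, L)))
Pow(Add(-48, Function('o')(7, Add(Add(6, 5), 1))), 2) = Pow(Add(-48, Mul(Pow(Add(6, Add(Add(6, 5), 1)), -1), Add(-4, 7))), 2) = Pow(Add(-48, Mul(Pow(Add(6, Add(11, 1)), -1), 3)), 2) = Pow(Add(-48, Mul(Pow(Add(6, 12), -1), 3)), 2) = Pow(Add(-48, Mul(Pow(18, -1), 3)), 2) = Pow(Add(-48, Mul(Rational(1, 18), 3)), 2) = Pow(Add(-48, Rational(1, 6)), 2) = Pow(Rational(-287, 6), 2) = Rational(82369, 36)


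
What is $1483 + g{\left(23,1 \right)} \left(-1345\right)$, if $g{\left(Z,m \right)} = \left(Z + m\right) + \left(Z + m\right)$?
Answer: $-63077$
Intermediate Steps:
$g{\left(Z,m \right)} = 2 Z + 2 m$
$1483 + g{\left(23,1 \right)} \left(-1345\right) = 1483 + \left(2 \cdot 23 + 2 \cdot 1\right) \left(-1345\right) = 1483 + \left(46 + 2\right) \left(-1345\right) = 1483 + 48 \left(-1345\right) = 1483 - 64560 = -63077$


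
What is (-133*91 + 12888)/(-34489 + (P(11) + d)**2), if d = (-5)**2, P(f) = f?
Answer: -785/33193 ≈ -0.023650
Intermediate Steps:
d = 25
(-133*91 + 12888)/(-34489 + (P(11) + d)**2) = (-133*91 + 12888)/(-34489 + (11 + 25)**2) = (-12103 + 12888)/(-34489 + 36**2) = 785/(-34489 + 1296) = 785/(-33193) = 785*(-1/33193) = -785/33193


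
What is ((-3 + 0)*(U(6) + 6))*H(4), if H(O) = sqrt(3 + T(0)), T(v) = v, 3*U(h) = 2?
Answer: -20*sqrt(3) ≈ -34.641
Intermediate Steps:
U(h) = 2/3 (U(h) = (1/3)*2 = 2/3)
H(O) = sqrt(3) (H(O) = sqrt(3 + 0) = sqrt(3))
((-3 + 0)*(U(6) + 6))*H(4) = ((-3 + 0)*(2/3 + 6))*sqrt(3) = (-3*20/3)*sqrt(3) = -20*sqrt(3)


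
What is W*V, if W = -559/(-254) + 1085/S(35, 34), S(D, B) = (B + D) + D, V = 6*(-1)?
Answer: -500589/6604 ≈ -75.801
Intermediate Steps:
V = -6
S(D, B) = B + 2*D
W = 166863/13208 (W = -559/(-254) + 1085/(34 + 2*35) = -559*(-1/254) + 1085/(34 + 70) = 559/254 + 1085/104 = 166863/13208 ≈ 12.633)
W*V = (166863/13208)*(-6) = -500589/6604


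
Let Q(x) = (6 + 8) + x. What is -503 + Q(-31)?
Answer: -520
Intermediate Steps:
Q(x) = 14 + x
-503 + Q(-31) = -503 + (14 - 31) = -503 - 17 = -520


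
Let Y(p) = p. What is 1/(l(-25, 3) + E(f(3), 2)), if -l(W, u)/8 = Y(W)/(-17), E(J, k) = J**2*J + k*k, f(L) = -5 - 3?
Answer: -17/8836 ≈ -0.0019239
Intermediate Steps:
f(L) = -8
E(J, k) = J**3 + k**2
l(W, u) = 8*W/17 (l(W, u) = -8*W/(-17) = -8*W*(-1)/17 = -(-8)*W/17 = 8*W/17)
1/(l(-25, 3) + E(f(3), 2)) = 1/((8/17)*(-25) + ((-8)**3 + 2**2)) = 1/(-200/17 + (-512 + 4)) = 1/(-200/17 - 508) = 1/(-8836/17) = -17/8836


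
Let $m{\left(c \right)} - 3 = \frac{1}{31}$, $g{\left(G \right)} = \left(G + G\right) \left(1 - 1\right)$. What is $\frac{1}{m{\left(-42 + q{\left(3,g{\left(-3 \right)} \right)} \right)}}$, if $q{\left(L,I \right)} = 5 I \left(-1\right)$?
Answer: $\frac{31}{94} \approx 0.32979$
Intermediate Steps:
$g{\left(G \right)} = 0$ ($g{\left(G \right)} = 2 G 0 = 0$)
$q{\left(L,I \right)} = - 5 I$
$m{\left(c \right)} = \frac{94}{31}$ ($m{\left(c \right)} = 3 + \frac{1}{31} = \frac{94}{31}$)
$\frac{1}{m{\left(-42 + q{\left(3,g{\left(-3 \right)} \right)} \right)}} = \frac{1}{\frac{94}{31}} = \frac{31}{94}$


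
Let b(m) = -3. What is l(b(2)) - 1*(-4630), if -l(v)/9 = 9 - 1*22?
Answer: 4747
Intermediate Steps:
l(v) = 117 (l(v) = -9*(9 - 1*22) = -9*(9 - 22) = -9*(-13) = 117)
l(b(2)) - 1*(-4630) = 117 - 1*(-4630) = 117 + 4630 = 4747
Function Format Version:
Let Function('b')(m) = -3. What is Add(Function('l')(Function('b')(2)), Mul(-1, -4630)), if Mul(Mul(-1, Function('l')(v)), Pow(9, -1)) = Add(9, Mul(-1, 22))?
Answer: 4747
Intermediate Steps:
Function('l')(v) = 117 (Function('l')(v) = Mul(-9, Add(9, Mul(-1, 22))) = Mul(-9, Add(9, -22)) = Mul(-9, -13) = 117)
Add(Function('l')(Function('b')(2)), Mul(-1, -4630)) = Add(117, Mul(-1, -4630)) = Add(117, 4630) = 4747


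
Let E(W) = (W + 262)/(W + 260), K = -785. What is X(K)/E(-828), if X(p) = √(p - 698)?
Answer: 284*I*√1483/283 ≈ 38.646*I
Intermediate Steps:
E(W) = (262 + W)/(260 + W)
X(p) = √(-698 + p)
X(K)/E(-828) = √(-698 - 785)/(((262 - 828)/(260 - 828))) = √(-1483)/((-566/(-568))) = (I*√1483)/((-1/568*(-566))) = (I*√1483)/(283/284) = (I*√1483)*(284/283) = 284*I*√1483/283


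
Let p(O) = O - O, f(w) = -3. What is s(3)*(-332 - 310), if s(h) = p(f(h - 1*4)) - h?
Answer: 1926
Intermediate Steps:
p(O) = 0
s(h) = -h (s(h) = 0 - h = -h)
s(3)*(-332 - 310) = (-1*3)*(-332 - 310) = -3*(-642) = 1926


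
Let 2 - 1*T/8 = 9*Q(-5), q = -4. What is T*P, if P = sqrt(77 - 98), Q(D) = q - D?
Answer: -56*I*sqrt(21) ≈ -256.62*I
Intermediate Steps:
Q(D) = -4 - D
T = -56 (T = 16 - 72*(-4 - 1*(-5)) = 16 - 72*(-4 + 5) = 16 - 72 = -56)
P = I*sqrt(21) (P = sqrt(-21) = I*sqrt(21) ≈ 4.5826*I)
T*P = -56*I*sqrt(21)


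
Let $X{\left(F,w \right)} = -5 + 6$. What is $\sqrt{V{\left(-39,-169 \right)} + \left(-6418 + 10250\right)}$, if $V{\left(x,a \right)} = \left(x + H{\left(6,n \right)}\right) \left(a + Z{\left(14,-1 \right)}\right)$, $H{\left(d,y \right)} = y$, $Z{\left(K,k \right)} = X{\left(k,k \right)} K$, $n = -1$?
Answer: $4 \sqrt{627} \approx 100.16$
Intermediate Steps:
$X{\left(F,w \right)} = 1$
$Z{\left(K,k \right)} = K$ ($Z{\left(K,k \right)} = 1 K = K$)
$V{\left(x,a \right)} = \left(-1 + x\right) \left(14 + a\right)$ ($V{\left(x,a \right)} = \left(x - 1\right) \left(a + 14\right) = \left(-1 + x\right) \left(14 + a\right)$)
$\sqrt{V{\left(-39,-169 \right)} + \left(-6418 + 10250\right)} = \sqrt{\left(-14 - -169 + 14 \left(-39\right) - -6591\right) + \left(-6418 + 10250\right)} = \sqrt{\left(-14 + 169 - 546 + 6591\right) + 3832} = \sqrt{6200 + 3832} = \sqrt{10032} = 4 \sqrt{627}$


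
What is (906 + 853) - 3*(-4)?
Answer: 1771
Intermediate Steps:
(906 + 853) - 3*(-4) = 1759 + 12 = 1771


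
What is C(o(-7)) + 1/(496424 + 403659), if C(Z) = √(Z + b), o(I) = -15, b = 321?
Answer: 1/900083 + 3*√34 ≈ 17.493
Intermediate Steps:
C(Z) = √(321 + Z) (C(Z) = √(Z + 321) = √(321 + Z))
C(o(-7)) + 1/(496424 + 403659) = √(321 - 15) + 1/(496424 + 403659) = √306 + 1/900083 = 3*√34 + 1/900083 = 1/900083 + 3*√34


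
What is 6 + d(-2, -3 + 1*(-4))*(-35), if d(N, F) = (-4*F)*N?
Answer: 1966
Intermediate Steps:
d(N, F) = -4*F*N
6 + d(-2, -3 + 1*(-4))*(-35) = 6 - 4*(-3 + 1*(-4))*(-2)*(-35) = 6 - 4*(-3 - 4)*(-2)*(-35) = 6 - 4*(-7)*(-2)*(-35) = 6 - 56*(-35) = 6 + 1960 = 1966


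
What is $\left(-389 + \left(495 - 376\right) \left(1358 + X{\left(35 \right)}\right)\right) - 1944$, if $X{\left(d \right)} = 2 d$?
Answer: $167599$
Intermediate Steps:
$\left(-389 + \left(495 - 376\right) \left(1358 + X{\left(35 \right)}\right)\right) - 1944 = \left(-389 + \left(495 - 376\right) \left(1358 + 2 \cdot 35\right)\right) - 1944 = \left(-389 + 119 \left(1358 + 70\right)\right) - 1944 = \left(-389 + 119 \cdot 1428\right) - 1944 = \left(-389 + 169932\right) - 1944 = 169543 - 1944 = 167599$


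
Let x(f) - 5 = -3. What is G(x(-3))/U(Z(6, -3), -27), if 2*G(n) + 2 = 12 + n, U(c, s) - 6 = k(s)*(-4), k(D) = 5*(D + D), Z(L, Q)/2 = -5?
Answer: 1/181 ≈ 0.0055249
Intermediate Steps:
Z(L, Q) = -10 (Z(L, Q) = 2*(-5) = -10)
k(D) = 10*D (k(D) = 5*(2*D) = 10*D)
x(f) = 2 (x(f) = 5 - 3 = 2)
U(c, s) = 6 - 40*s (U(c, s) = 6 + (10*s)*(-4) = 6 - 40*s)
G(n) = 5 + n/2 (G(n) = -1 + (12 + n)/2 = -1 + (6 + n/2) = 5 + n/2)
G(x(-3))/U(Z(6, -3), -27) = (5 + (1/2)*2)/(6 - 40*(-27)) = (5 + 1)/(6 + 1080) = 6/1086 = 6*(1/1086) = 1/181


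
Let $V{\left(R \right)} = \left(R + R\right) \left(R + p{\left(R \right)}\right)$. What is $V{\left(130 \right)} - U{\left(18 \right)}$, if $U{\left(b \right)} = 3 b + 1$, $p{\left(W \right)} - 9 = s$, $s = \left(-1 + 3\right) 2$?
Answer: $37125$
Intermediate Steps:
$s = 4$ ($s = 2 \cdot 2 = 4$)
$p{\left(W \right)} = 13$ ($p{\left(W \right)} = 9 + 4 = 13$)
$V{\left(R \right)} = 2 R \left(13 + R\right)$ ($V{\left(R \right)} = \left(R + R\right) \left(R + 13\right) = 2 R \left(13 + R\right)$)
$U{\left(b \right)} = 1 + 3 b$
$V{\left(130 \right)} - U{\left(18 \right)} = 2 \cdot 130 \left(13 + 130\right) - \left(1 + 3 \cdot 18\right) = 2 \cdot 130 \cdot 143 - \left(1 + 54\right) = 37180 - 55 = 37125$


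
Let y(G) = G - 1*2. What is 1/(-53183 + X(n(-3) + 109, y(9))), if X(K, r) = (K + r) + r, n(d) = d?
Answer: -1/53063 ≈ -1.8846e-5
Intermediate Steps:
y(G) = -2 + G (y(G) = G - 2 = -2 + G)
X(K, r) = K + 2*r
1/(-53183 + X(n(-3) + 109, y(9))) = 1/(-53183 + ((-3 + 109) + 2*(-2 + 9))) = 1/(-53183 + (106 + 2*7)) = 1/(-53183 + (106 + 14)) = 1/(-53183 + 120) = 1/(-53063) = -1/53063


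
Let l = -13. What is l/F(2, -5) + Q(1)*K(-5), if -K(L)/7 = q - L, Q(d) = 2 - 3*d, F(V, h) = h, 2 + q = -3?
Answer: 13/5 ≈ 2.6000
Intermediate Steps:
q = -5 (q = -2 - 3 = -5)
K(L) = 35 + 7*L (K(L) = -7*(-5 - L) = 35 + 7*L)
l/F(2, -5) + Q(1)*K(-5) = -13/(-5) + (2 - 3*1)*(35 + 7*(-5)) = -13*(-⅕) + (2 - 3)*(35 - 35) = 13/5 - 1*0 = 13/5 + 0 = 13/5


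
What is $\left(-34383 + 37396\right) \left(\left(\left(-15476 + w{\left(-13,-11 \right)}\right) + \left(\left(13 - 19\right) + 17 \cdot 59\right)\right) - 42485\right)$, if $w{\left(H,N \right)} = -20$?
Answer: $-171692792$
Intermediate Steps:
$\left(-34383 + 37396\right) \left(\left(\left(-15476 + w{\left(-13,-11 \right)}\right) + \left(\left(13 - 19\right) + 17 \cdot 59\right)\right) - 42485\right) = \left(-34383 + 37396\right) \left(\left(\left(-15476 - 20\right) + \left(\left(13 - 19\right) + 17 \cdot 59\right)\right) - 42485\right) = 3013 \left(\left(-15496 + \left(-6 + 1003\right)\right) - 42485\right) = 3013 \left(\left(-15496 + 997\right) - 42485\right) = 3013 \left(-14499 - 42485\right) = 3013 \left(-56984\right) = -171692792$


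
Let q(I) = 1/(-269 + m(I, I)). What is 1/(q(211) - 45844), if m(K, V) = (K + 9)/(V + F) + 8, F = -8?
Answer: -52763/2418867175 ≈ -2.1813e-5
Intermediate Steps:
m(K, V) = 8 + (9 + K)/(-8 + V) (m(K, V) = (K + 9)/(V - 8) + 8 = (9 + K)/(-8 + V) + 8 = 8 + (9 + K)/(-8 + V))
q(I) = 1/(-269 + (-55 + 9*I)/(-8 + I)) (q(I) = 1/(-269 + (-55 + I + 8*I)/(-8 + I)) = 1/(-269 + (-55 + 9*I)/(-8 + I)))
1/(q(211) - 45844) = 1/((8 - 1*211)/(-2097 + 260*211) - 45844) = 1/((8 - 211)/(-2097 + 54860) - 45844) = 1/(-203/52763 - 45844) = 1/(-2418867175/52763) = -52763/2418867175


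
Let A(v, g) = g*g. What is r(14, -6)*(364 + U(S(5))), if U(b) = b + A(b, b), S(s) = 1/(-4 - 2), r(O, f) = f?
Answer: -13099/6 ≈ -2183.2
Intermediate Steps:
A(v, g) = g²
S(s) = -⅙ (S(s) = 1/(-6) = -⅙)
U(b) = b + b²
r(14, -6)*(364 + U(S(5))) = -6*(364 - (1 - ⅙)/6) = -6*(364 - ⅙*⅚) = -6*(364 - 5/36) = -6*13099/36 = -13099/6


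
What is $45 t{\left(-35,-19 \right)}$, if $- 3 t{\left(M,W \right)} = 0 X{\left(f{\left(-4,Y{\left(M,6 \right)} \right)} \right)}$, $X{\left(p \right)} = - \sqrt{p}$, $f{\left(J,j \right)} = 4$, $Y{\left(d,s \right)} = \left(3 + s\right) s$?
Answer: $0$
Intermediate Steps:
$Y{\left(d,s \right)} = s \left(3 + s\right)$
$t{\left(M,W \right)} = 0$ ($t{\left(M,W \right)} = - \frac{0 \left(- \sqrt{4}\right)}{3} = - \frac{0 \left(\left(-1\right) 2\right)}{3} = - \frac{0 \left(-2\right)}{3} = \left(- \frac{1}{3}\right) 0 = 0$)
$45 t{\left(-35,-19 \right)} = 45 \cdot 0 = 0$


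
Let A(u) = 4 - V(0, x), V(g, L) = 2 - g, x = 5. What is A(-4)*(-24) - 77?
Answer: -125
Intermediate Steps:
A(u) = 2 (A(u) = 4 - (2 - 1*0) = 4 - (2 + 0) = 4 - 1*2 = 4 - 2 = 2)
A(-4)*(-24) - 77 = 2*(-24) - 77 = -48 - 77 = -125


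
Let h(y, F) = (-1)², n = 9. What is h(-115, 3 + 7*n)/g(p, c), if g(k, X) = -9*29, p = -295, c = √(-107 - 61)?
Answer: -1/261 ≈ -0.0038314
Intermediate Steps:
c = 2*I*√42 (c = √(-168) = 2*I*√42 ≈ 12.961*I)
g(k, X) = -261
h(y, F) = 1
h(-115, 3 + 7*n)/g(p, c) = 1/(-261) = 1*(-1/261) = -1/261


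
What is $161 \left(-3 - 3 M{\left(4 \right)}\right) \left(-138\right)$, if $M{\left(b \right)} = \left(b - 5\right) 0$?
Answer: $66654$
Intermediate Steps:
$M{\left(b \right)} = 0$ ($M{\left(b \right)} = \left(-5 + b\right) 0 = 0$)
$161 \left(-3 - 3 M{\left(4 \right)}\right) \left(-138\right) = 161 \left(-3 - 0\right) \left(-138\right) = 161 \left(-3 + 0\right) \left(-138\right) = 161 \left(-3\right) \left(-138\right) = \left(-483\right) \left(-138\right) = 66654$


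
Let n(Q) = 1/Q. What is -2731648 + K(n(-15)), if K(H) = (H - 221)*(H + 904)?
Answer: -659582444/225 ≈ -2.9315e+6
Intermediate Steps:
K(H) = (-221 + H)*(904 + H)
-2731648 + K(n(-15)) = -2731648 + (-199784 + (1/(-15))² + 683/(-15)) = -2731648 + (-199784 + (-1/15)² + 683*(-1/15)) = -2731648 + (-199784 + 1/225 - 683/15) = -2731648 - 44961644/225 = -659582444/225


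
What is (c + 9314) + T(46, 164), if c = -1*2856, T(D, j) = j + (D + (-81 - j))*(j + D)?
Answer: -35168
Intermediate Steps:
T(D, j) = j + (D + j)*(-81 + D - j) (T(D, j) = j + (-81 + D - j)*(D + j) = j + (D + j)*(-81 + D - j))
c = -2856
(c + 9314) + T(46, 164) = (-2856 + 9314) + (46² - 1*164² - 81*46 - 80*164) = 6458 + (2116 - 1*26896 - 3726 - 13120) = 6458 + (2116 - 26896 - 3726 - 13120) = 6458 - 41626 = -35168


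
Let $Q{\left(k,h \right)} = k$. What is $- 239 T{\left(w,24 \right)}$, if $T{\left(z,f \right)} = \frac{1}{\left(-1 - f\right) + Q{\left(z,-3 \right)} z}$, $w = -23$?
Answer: $- \frac{239}{504} \approx -0.47421$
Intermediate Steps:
$T{\left(z,f \right)} = \frac{1}{-1 + z^{2} - f}$ ($T{\left(z,f \right)} = \frac{1}{\left(-1 - f\right) + z z} = \frac{1}{\left(-1 - f\right) + z^{2}} = \frac{1}{-1 + z^{2} - f}$)
$- 239 T{\left(w,24 \right)} = - \frac{239}{-1 + \left(-23\right)^{2} - 24} = - \frac{239}{-1 + 529 - 24} = - \frac{239}{504}$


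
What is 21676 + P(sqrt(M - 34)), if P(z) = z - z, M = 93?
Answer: 21676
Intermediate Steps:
P(z) = 0
21676 + P(sqrt(M - 34)) = 21676 + 0 = 21676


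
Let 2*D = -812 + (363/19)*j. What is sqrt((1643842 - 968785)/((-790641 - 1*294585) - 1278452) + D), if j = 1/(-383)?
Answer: I*sqrt(30052421428459011481273)/8600242403 ≈ 20.157*I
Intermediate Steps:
j = -1/383 ≈ -0.0026110
D = -5909287/14554 (D = (-812 + (363/19)*(-1/383))/2 = (-812 - 363/7277)/2 = (1/2)*(-5909287/7277) = -5909287/14554 ≈ -406.02)
sqrt((1643842 - 968785)/((-790641 - 1*294585) - 1278452) + D) = sqrt((1643842 - 968785)/((-790641 - 1*294585) - 1278452) - 5909287/14554) = sqrt(675057/((-790641 - 294585) - 1278452) - 5909287/14554) = sqrt(675057/(-1085226 - 1278452) - 5909287/14554) = sqrt(675057/(-2363678) - 5909287/14554) = sqrt(675057*(-1/2363678) - 5909287/14554) = sqrt(-675057/2363678 - 5909287/14554) = sqrt(-3494369114291/8600242403) = I*sqrt(30052421428459011481273)/8600242403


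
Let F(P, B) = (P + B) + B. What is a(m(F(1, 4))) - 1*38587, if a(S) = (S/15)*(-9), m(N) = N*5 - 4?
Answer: -193058/5 ≈ -38612.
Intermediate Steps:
F(P, B) = P + 2*B (F(P, B) = (B + P) + B = P + 2*B)
m(N) = -4 + 5*N (m(N) = 5*N - 4 = -4 + 5*N)
a(S) = -3*S/5 (a(S) = (S*(1/15))*(-9) = (S/15)*(-9) = -3*S/5)
a(m(F(1, 4))) - 1*38587 = -3*(-4 + 5*(1 + 2*4))/5 - 1*38587 = -3*(-4 + 5*(1 + 8))/5 - 38587 = -3*(-4 + 5*9)/5 - 38587 = -3*(-4 + 45)/5 - 38587 = -3/5*41 - 38587 = -123/5 - 38587 = -193058/5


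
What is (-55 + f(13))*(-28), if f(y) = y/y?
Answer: 1512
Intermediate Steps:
f(y) = 1
(-55 + f(13))*(-28) = (-55 + 1)*(-28) = -54*(-28) = 1512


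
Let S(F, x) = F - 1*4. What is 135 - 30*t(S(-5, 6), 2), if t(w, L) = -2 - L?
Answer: 255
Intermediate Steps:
S(F, x) = -4 + F (S(F, x) = F - 4 = -4 + F)
135 - 30*t(S(-5, 6), 2) = 135 - 30*(-2 - 1*2) = 135 - 30*(-2 - 2) = 135 - 30*(-4) = 135 + 120 = 255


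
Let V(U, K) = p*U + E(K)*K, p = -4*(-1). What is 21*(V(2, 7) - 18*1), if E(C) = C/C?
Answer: -63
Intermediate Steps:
E(C) = 1
p = 4
V(U, K) = K + 4*U (V(U, K) = 4*U + 1*K = 4*U + K = K + 4*U)
21*(V(2, 7) - 18*1) = 21*((7 + 4*2) - 18*1) = 21*((7 + 8) - 18) = 21*(15 - 18) = 21*(-3) = -63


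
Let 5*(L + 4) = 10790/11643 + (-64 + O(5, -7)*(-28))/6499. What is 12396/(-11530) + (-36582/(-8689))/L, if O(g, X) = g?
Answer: -78821169649918797/36206761961036335 ≈ -2.1770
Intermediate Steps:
L = -1445608102/378339285 (L = -4 + (10790/11643 + (-64 + 5*(-28))/6499)/5 = -4 + (10790*(1/11643) + (-64 - 140)*(1/6499))/5 = -4 + (10790/11643 - 204*1/6499)/5 = -4 + (10790/11643 - 204/6499)/5 = -4 + (1/5)*(67749038/75667857) = -4 + 67749038/378339285 = -1445608102/378339285 ≈ -3.8209)
12396/(-11530) + (-36582/(-8689))/L = 12396/(-11530) + (-36582/(-8689))/(-1445608102/378339285) = 12396*(-1/11530) - 36582*(-1/8689)*(-378339285/1445608102) = -6198/5765 + (36582/8689)*(-378339285/1445608102) = -6198/5765 - 6920203861935/6280444399139 = -78821169649918797/36206761961036335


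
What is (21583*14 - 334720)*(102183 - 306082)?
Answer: 6638543642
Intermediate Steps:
(21583*14 - 334720)*(102183 - 306082) = (302162 - 334720)*(-203899) = -32558*(-203899) = 6638543642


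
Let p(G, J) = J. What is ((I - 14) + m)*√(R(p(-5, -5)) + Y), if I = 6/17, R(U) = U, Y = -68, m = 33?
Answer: 329*I*√73/17 ≈ 165.35*I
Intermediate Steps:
I = 6/17 (I = 6*(1/17) = 6/17 ≈ 0.35294)
((I - 14) + m)*√(R(p(-5, -5)) + Y) = ((6/17 - 14) + 33)*√(-5 - 68) = (-232/17 + 33)*√(-73) = 329*(I*√73)/17 = 329*I*√73/17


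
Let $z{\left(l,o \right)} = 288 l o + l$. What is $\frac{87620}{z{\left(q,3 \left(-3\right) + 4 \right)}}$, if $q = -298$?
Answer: $\frac{43810}{214411} \approx 0.20433$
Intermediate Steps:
$z{\left(l,o \right)} = l + 288 l o$ ($z{\left(l,o \right)} = 288 l o + l = l + 288 l o$)
$\frac{87620}{z{\left(q,3 \left(-3\right) + 4 \right)}} = \frac{87620}{\left(-298\right) \left(1 + 288 \left(3 \left(-3\right) + 4\right)\right)} = \frac{87620}{\left(-298\right) \left(1 + 288 \left(-9 + 4\right)\right)} = \frac{87620}{\left(-298\right) \left(1 + 288 \left(-5\right)\right)} = \frac{87620}{\left(-298\right) \left(1 - 1440\right)} = \frac{87620}{\left(-298\right) \left(-1439\right)} = \frac{87620}{428822} = 87620 \cdot \frac{1}{428822} = \frac{43810}{214411}$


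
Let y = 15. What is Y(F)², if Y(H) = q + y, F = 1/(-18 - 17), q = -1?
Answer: 196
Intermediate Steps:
F = -1/35 (F = 1/(-35) = -1/35 ≈ -0.028571)
Y(H) = 14 (Y(H) = -1 + 15 = 14)
Y(F)² = 14² = 196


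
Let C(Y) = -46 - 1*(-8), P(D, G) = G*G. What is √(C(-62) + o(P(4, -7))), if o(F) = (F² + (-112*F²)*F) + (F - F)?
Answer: 5*I*√526973 ≈ 3629.6*I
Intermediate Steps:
P(D, G) = G²
C(Y) = -38 (C(Y) = -46 + 8 = -38)
o(F) = F² - 112*F³ (o(F) = (F² - 112*F³) + 0 = F² - 112*F³)
√(C(-62) + o(P(4, -7))) = √(-38 + ((-7)²)²*(1 - 112*(-7)²)) = √(-38 + 49²*(1 - 112*49)) = √(-38 + 2401*(1 - 5488)) = √(-38 + 2401*(-5487)) = √(-38 - 13174287) = √(-13174325) = 5*I*√526973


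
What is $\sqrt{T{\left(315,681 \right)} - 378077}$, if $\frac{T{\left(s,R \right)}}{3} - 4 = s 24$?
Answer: $i \sqrt{355385} \approx 596.14 i$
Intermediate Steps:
$T{\left(s,R \right)} = 12 + 72 s$ ($T{\left(s,R \right)} = 12 + 3 s 24 = 12 + 3 \cdot 24 s = 12 + 72 s$)
$\sqrt{T{\left(315,681 \right)} - 378077} = \sqrt{\left(12 + 72 \cdot 315\right) - 378077} = \sqrt{\left(12 + 22680\right) - 378077} = \sqrt{22692 - 378077} = \sqrt{-355385} = i \sqrt{355385}$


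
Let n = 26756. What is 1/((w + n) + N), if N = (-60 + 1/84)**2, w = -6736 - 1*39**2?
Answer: 7056/155920465 ≈ 4.5254e-5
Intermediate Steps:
w = -8257 (w = -6736 - 1*1521 = -6736 - 1521 = -8257)
N = 25391521/7056 (N = (-60 + 1/84)**2 = (-5039/84)**2 = 25391521/7056 ≈ 3598.6)
1/((w + n) + N) = 1/((-8257 + 26756) + 25391521/7056) = 1/(18499 + 25391521/7056) = 1/(155920465/7056) = 7056/155920465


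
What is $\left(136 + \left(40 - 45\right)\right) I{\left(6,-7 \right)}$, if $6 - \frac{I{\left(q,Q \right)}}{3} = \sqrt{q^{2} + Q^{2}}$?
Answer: $2358 - 393 \sqrt{85} \approx -1265.3$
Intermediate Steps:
$I{\left(q,Q \right)} = 18 - 3 \sqrt{Q^{2} + q^{2}}$ ($I{\left(q,Q \right)} = 18 - 3 \sqrt{q^{2} + Q^{2}} = 18 - 3 \sqrt{Q^{2} + q^{2}}$)
$\left(136 + \left(40 - 45\right)\right) I{\left(6,-7 \right)} = \left(136 + \left(40 - 45\right)\right) \left(18 - 3 \sqrt{\left(-7\right)^{2} + 6^{2}}\right) = \left(136 + \left(40 - 45\right)\right) \left(18 - 3 \sqrt{49 + 36}\right) = \left(136 - 5\right) \left(18 - 3 \sqrt{85}\right) = 131 \left(18 - 3 \sqrt{85}\right) = 2358 - 393 \sqrt{85}$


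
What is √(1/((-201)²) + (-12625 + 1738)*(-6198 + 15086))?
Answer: I*√3909348466055/201 ≈ 9836.8*I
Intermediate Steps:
√(1/((-201)²) + (-12625 + 1738)*(-6198 + 15086)) = √(1/40401 - 10887*8888) = √(1/40401 - 96763656) = √(-3909348466055/40401) = I*√3909348466055/201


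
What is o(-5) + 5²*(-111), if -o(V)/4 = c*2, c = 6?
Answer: -2823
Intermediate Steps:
o(V) = -48 (o(V) = -24*2 = -4*12 = -48)
o(-5) + 5²*(-111) = -48 + 5²*(-111) = -48 + 25*(-111) = -48 - 2775 = -2823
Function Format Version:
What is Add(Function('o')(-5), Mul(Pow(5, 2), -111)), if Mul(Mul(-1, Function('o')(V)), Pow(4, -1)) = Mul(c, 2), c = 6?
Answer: -2823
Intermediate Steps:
Function('o')(V) = -48 (Function('o')(V) = Mul(-4, Mul(6, 2)) = Mul(-4, 12) = -48)
Add(Function('o')(-5), Mul(Pow(5, 2), -111)) = Add(-48, Mul(Pow(5, 2), -111)) = Add(-48, Mul(25, -111)) = Add(-48, -2775) = -2823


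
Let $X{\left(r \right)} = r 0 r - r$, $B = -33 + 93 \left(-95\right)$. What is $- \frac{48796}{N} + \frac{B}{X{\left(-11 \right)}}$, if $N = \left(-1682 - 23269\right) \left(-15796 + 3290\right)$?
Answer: $- \frac{1383573239782}{1716204633} \approx -806.18$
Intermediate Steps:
$B = -8868$ ($B = -33 - 8835 = -8868$)
$X{\left(r \right)} = - r$ ($X{\left(r \right)} = 0 r - r = 0 - r = - r$)
$N = 312037206$ ($N = \left(-24951\right) \left(-12506\right) = 312037206$)
$- \frac{48796}{N} + \frac{B}{X{\left(-11 \right)}} = - \frac{48796}{312037206} - \frac{8868}{\left(-1\right) \left(-11\right)} = \left(-48796\right) \frac{1}{312037206} - \frac{8868}{11} = - \frac{24398}{156018603} - \frac{8868}{11} = - \frac{1383573239782}{1716204633}$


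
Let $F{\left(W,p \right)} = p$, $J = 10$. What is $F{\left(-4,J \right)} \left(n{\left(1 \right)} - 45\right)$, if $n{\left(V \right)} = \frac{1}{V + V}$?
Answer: $-445$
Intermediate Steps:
$n{\left(V \right)} = \frac{1}{2 V}$
$F{\left(-4,J \right)} \left(n{\left(1 \right)} - 45\right) = 10 \left(\frac{1}{2 \cdot 1} - 45\right) = 10 \left(\frac{1}{2} \cdot 1 - 45\right) = 10 \left(\frac{1}{2} - 45\right) = 10 \left(- \frac{89}{2}\right) = -445$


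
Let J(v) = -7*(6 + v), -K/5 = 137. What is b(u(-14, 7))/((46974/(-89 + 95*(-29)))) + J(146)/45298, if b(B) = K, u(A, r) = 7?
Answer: 7349738782/177319021 ≈ 41.449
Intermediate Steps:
K = -685 (K = -5*137 = -685)
J(v) = -42 - 7*v
b(B) = -685
b(u(-14, 7))/((46974/(-89 + 95*(-29)))) + J(146)/45298 = -685/(46974/(-89 + 95*(-29))) + (-42 - 7*146)/45298 = -685/(46974/(-89 - 2755)) + (-42 - 1022)*(1/45298) = -685/(46974/(-2844)) - 1064*1/45298 = -685/(46974*(-1/2844)) - 532/22649 = -685/(-7829/474) - 532/22649 = -685*(-474/7829) - 532/22649 = 324690/7829 - 532/22649 = 7349738782/177319021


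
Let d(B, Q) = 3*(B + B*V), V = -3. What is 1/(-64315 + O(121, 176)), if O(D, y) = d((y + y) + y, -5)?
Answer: -1/67483 ≈ -1.4819e-5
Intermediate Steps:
d(B, Q) = -6*B (d(B, Q) = 3*(B + B*(-3)) = 3*(B - 3*B) = 3*(-2*B) = -6*B)
O(D, y) = -18*y (O(D, y) = -6*((y + y) + y) = -6*(2*y + y) = -18*y)
1/(-64315 + O(121, 176)) = 1/(-64315 - 18*176) = 1/(-64315 - 3168) = 1/(-67483) = -1/67483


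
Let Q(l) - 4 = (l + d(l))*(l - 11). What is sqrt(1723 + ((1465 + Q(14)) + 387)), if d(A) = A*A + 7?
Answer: 3*sqrt(470) ≈ 65.038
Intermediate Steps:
d(A) = 7 + A**2 (d(A) = A**2 + 7 = 7 + A**2)
Q(l) = 4 + (-11 + l)*(7 + l + l**2) (Q(l) = 4 + (l + (7 + l**2))*(l - 11) = 4 + (7 + l + l**2)*(-11 + l) = 4 + (-11 + l)*(7 + l + l**2))
sqrt(1723 + ((1465 + Q(14)) + 387)) = sqrt(1723 + ((1465 + (-73 + 14**3 - 10*14**2 - 4*14)) + 387)) = sqrt(1723 + ((1465 + (-73 + 2744 - 10*196 - 56)) + 387)) = sqrt(1723 + ((1465 + (-73 + 2744 - 1960 - 56)) + 387)) = sqrt(1723 + ((1465 + 655) + 387)) = sqrt(1723 + (2120 + 387)) = sqrt(1723 + 2507) = sqrt(4230) = 3*sqrt(470)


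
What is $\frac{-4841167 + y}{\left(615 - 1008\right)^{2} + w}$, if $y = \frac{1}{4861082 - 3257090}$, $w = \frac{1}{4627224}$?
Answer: $- \frac{1497137002327365063}{47763548101689641} \approx -31.345$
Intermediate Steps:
$w = \frac{1}{4627224} \approx 2.1611 \cdot 10^{-7}$
$y = \frac{1}{1603992} \approx 6.2344 \cdot 10^{-7}$
$\frac{-4841167 + y}{\left(615 - 1008\right)^{2} + w} = \frac{-4841167 + \frac{1}{1603992}}{\left(615 - 1008\right)^{2} + \frac{1}{4627224}} = - \frac{7765193138663}{1603992 \left(\left(-393\right)^{2} + \frac{1}{4627224}\right)} = - \frac{7765193138663}{1603992 \left(154449 + \frac{1}{4627224}\right)} = - \frac{7765193138663}{1603992 \cdot \frac{714670119577}{4627224}} = \left(- \frac{7765193138663}{1603992}\right) \frac{4627224}{714670119577} = - \frac{1497137002327365063}{47763548101689641}$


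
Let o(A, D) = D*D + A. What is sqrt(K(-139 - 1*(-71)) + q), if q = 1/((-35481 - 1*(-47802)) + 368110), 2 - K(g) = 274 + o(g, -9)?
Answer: I*sqrt(41247407161454)/380431 ≈ 16.882*I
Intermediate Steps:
o(A, D) = A + D**2 (o(A, D) = D**2 + A = A + D**2)
K(g) = -353 - g (K(g) = 2 - (274 + (g + (-9)**2)) = 2 - (274 + (g + 81)) = 2 - (274 + (81 + g)) = 2 - (355 + g) = 2 + (-355 - g) = -353 - g)
q = 1/380431 (q = 1/((-35481 + 47802) + 368110) = 1/(12321 + 368110) = 1/380431 ≈ 2.6286e-6)
sqrt(K(-139 - 1*(-71)) + q) = sqrt((-353 - (-139 - 1*(-71))) + 1/380431) = sqrt((-353 - (-139 + 71)) + 1/380431) = sqrt((-353 - 1*(-68)) + 1/380431) = sqrt((-353 + 68) + 1/380431) = sqrt(-285 + 1/380431) = sqrt(-108422834/380431) = I*sqrt(41247407161454)/380431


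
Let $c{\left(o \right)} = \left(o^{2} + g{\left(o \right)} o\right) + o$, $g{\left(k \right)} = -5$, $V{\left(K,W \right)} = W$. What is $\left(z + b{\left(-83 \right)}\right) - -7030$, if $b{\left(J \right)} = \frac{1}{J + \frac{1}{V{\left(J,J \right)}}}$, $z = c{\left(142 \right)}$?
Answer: $\frac{183453057}{6890} \approx 26626.0$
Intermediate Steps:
$c{\left(o \right)} = o^{2} - 4 o$ ($c{\left(o \right)} = \left(o^{2} - 5 o\right) + o = o^{2} - 4 o$)
$z = 19596$ ($z = 142 \left(-4 + 142\right) = 142 \cdot 138 = 19596$)
$b{\left(J \right)} = \frac{1}{J + \frac{1}{J}}$
$\left(z + b{\left(-83 \right)}\right) - -7030 = \left(19596 - \frac{83}{1 + \left(-83\right)^{2}}\right) - -7030 = \left(19596 - \frac{83}{1 + 6889}\right) + \left(-8359 + 15389\right) = \left(19596 - \frac{83}{6890}\right) + 7030 = \frac{135016357}{6890} + 7030 = \frac{183453057}{6890}$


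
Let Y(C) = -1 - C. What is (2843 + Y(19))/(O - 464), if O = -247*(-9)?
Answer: 2823/1759 ≈ 1.6049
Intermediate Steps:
O = 2223
(2843 + Y(19))/(O - 464) = (2843 + (-1 - 1*19))/(2223 - 464) = (2843 + (-1 - 19))/1759 = (2843 - 20)*(1/1759) = 2823*(1/1759) = 2823/1759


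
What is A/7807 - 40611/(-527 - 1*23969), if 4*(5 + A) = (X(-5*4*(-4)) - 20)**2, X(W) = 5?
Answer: 318305497/191240272 ≈ 1.6644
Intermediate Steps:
A = 205/4 (A = -5 + (5 - 20)**2/4 = -5 + (1/4)*(-15)**2 = -5 + (1/4)*225 = -5 + 225/4 = 205/4 ≈ 51.250)
A/7807 - 40611/(-527 - 1*23969) = (205/4)/7807 - 40611/(-527 - 1*23969) = (205/4)*(1/7807) - 40611/(-527 - 23969) = 205/31228 - 40611/(-24496) = 205/31228 - 40611*(-1/24496) = 205/31228 + 40611/24496 = 318305497/191240272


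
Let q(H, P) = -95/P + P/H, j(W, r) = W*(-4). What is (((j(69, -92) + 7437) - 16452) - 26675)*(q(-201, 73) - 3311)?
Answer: 1748189543282/14673 ≈ 1.1914e+8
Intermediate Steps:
j(W, r) = -4*W
(((j(69, -92) + 7437) - 16452) - 26675)*(q(-201, 73) - 3311) = (((-4*69 + 7437) - 16452) - 26675)*((-95/73 + 73/(-201)) - 3311) = (((-276 + 7437) - 16452) - 26675)*((-95*1/73 + 73*(-1/201)) - 3311) = ((7161 - 16452) - 26675)*((-95/73 - 73/201) - 3311) = (-9291 - 26675)*(-24424/14673 - 3311) = -35966*(-48606727/14673) = 1748189543282/14673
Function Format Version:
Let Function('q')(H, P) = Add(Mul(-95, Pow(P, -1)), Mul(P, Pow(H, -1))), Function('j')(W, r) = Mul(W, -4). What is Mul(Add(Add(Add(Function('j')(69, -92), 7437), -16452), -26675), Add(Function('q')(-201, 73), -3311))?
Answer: Rational(1748189543282, 14673) ≈ 1.1914e+8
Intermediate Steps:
Function('j')(W, r) = Mul(-4, W)
Mul(Add(Add(Add(Function('j')(69, -92), 7437), -16452), -26675), Add(Function('q')(-201, 73), -3311)) = Mul(Add(Add(Add(Mul(-4, 69), 7437), -16452), -26675), Add(Add(Mul(-95, Pow(73, -1)), Mul(73, Pow(-201, -1))), -3311)) = Mul(Add(Add(Add(-276, 7437), -16452), -26675), Add(Add(Mul(-95, Rational(1, 73)), Mul(73, Rational(-1, 201))), -3311)) = Mul(Add(Add(7161, -16452), -26675), Add(Add(Rational(-95, 73), Rational(-73, 201)), -3311)) = Mul(Add(-9291, -26675), Add(Rational(-24424, 14673), -3311)) = Mul(-35966, Rational(-48606727, 14673)) = Rational(1748189543282, 14673)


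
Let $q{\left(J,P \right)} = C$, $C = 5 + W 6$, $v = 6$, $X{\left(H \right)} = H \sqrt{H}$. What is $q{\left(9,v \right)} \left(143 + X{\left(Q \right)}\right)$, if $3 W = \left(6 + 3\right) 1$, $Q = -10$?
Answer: $3289 - 230 i \sqrt{10} \approx 3289.0 - 727.32 i$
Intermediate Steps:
$X{\left(H \right)} = H^{\frac{3}{2}}$
$W = 3$ ($W = \frac{\left(6 + 3\right) 1}{3} = \frac{9 \cdot 1}{3} = \frac{1}{3} \cdot 9 = 3$)
$C = 23$ ($C = 5 + 3 \cdot 6 = 5 + 18 = 23$)
$q{\left(J,P \right)} = 23$
$q{\left(9,v \right)} \left(143 + X{\left(Q \right)}\right) = 23 \left(143 + \left(-10\right)^{\frac{3}{2}}\right) = 23 \left(143 - 10 i \sqrt{10}\right) = 3289 - 230 i \sqrt{10}$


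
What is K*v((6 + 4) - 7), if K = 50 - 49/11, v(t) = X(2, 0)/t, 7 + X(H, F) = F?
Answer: -1169/11 ≈ -106.27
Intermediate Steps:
X(H, F) = -7 + F
v(t) = -7/t (v(t) = (-7 + 0)/t = -7/t)
K = 501/11 (K = 50 - 49/11 = 501/11 ≈ 45.545)
K*v((6 + 4) - 7) = 501*(-7/((6 + 4) - 7))/11 = 501*(-7/(10 - 7))/11 = 501*(-7/3)/11 = 501*(-7*⅓)/11 = (501/11)*(-7/3) = -1169/11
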